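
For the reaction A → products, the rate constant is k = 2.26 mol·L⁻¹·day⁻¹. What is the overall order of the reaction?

zeroth order (0)

Step 1: The units of k for an nth-order reaction are (concentration)^(1-n)·(time)⁻¹.
Step 2: Here k has units mol·L⁻¹·day⁻¹, so the concentration exponent is 1.
Step 3: 1 - n = 1 ⇒ n = 0. The reaction is zeroth order.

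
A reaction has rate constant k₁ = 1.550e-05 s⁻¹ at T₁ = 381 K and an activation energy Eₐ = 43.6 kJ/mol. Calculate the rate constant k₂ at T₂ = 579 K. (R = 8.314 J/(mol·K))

1.716e-03 s⁻¹

Step 1: Use the two-temperature Arrhenius form: ln(k₂/k₁) = -Eₐ/R × (1/T₂ - 1/T₁)
Step 2: Convert Eₐ to J/mol: 43.6 kJ/mol = 43600 J/mol
Step 3: 1/T₂ - 1/T₁ = 1/579 - 1/381 = -8.975562e-04 K⁻¹
Step 4: ln(k₂/k₁) = -43600/8.314 × -8.975562e-04 = 4.70693
Step 5: k₂ = k₁ × exp(4.70693) = 1.550e-05 × 1.10712e+02 = 1.716e-03 s⁻¹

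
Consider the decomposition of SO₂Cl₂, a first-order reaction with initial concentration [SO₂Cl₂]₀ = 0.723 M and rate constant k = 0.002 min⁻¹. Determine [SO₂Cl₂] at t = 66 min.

0.6336 M

Step 1: For a first-order reaction: [SO₂Cl₂] = [SO₂Cl₂]₀ × e^(-kt)
Step 2: [SO₂Cl₂] = 0.723 × e^(-0.002 × 66)
Step 3: [SO₂Cl₂] = 0.723 × e^(-0.132)
Step 4: [SO₂Cl₂] = 0.723 × 0.876341 = 0.6336 M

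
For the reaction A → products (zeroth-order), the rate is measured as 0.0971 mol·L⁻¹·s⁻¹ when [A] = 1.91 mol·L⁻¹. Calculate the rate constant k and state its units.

0.0971 mol·L⁻¹·s⁻¹

Step 1: For a zeroth-order reaction, rate = k (independent of concentration).
Step 2: k = rate = 0.0971 mol·L⁻¹·s⁻¹.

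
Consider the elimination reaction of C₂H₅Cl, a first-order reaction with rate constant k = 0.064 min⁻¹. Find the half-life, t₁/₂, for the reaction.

10.83 min

Step 1: For a first-order reaction, t₁/₂ = ln(2)/k
Step 2: t₁/₂ = ln(2)/0.064
Step 3: t₁/₂ = 0.6931/0.064 = 10.83 min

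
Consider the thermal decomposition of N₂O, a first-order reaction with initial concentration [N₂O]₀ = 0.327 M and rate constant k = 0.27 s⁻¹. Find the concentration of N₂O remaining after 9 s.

0.02879 M

Step 1: For a first-order reaction: [N₂O] = [N₂O]₀ × e^(-kt)
Step 2: [N₂O] = 0.327 × e^(-0.27 × 9)
Step 3: [N₂O] = 0.327 × e^(-2.43)
Step 4: [N₂O] = 0.327 × 0.0880368 = 0.02879 M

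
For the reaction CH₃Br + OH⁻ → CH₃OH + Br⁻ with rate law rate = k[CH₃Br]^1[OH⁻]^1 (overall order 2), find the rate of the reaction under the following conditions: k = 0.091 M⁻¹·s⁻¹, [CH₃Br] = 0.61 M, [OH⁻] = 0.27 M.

0.01499 M/s

Step 1: The rate law is rate = k[CH₃Br]^1[OH⁻]^1, overall order = 1+1 = 2
Step 2: Substitute values: rate = 0.091 × (0.61)^1 × (0.27)^1
Step 3: rate = 0.091 × 0.61 × 0.27 = 0.0149877 M/s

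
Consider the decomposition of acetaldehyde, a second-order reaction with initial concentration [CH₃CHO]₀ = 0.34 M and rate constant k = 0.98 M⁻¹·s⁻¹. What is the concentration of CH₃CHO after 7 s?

0.102 M

Step 1: For a second-order reaction: 1/[CH₃CHO] = 1/[CH₃CHO]₀ + kt
Step 2: 1/[CH₃CHO] = 1/0.34 + 0.98 × 7
Step 3: 1/[CH₃CHO] = 2.941 + 6.86 = 9.801
Step 4: [CH₃CHO] = 1/9.801 = 0.102 M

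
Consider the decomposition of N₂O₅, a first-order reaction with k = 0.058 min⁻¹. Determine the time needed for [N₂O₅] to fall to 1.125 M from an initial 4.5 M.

23.9 min

Step 1: For first-order: t = ln([N₂O₅]₀/[N₂O₅])/k
Step 2: t = ln(4.5/1.125)/0.058
Step 3: t = ln(4)/0.058
Step 4: t = 1.386/0.058 = 23.9 min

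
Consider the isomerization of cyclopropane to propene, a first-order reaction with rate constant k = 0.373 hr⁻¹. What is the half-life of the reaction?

1.858 hr

Step 1: For a first-order reaction, t₁/₂ = ln(2)/k
Step 2: t₁/₂ = ln(2)/0.373
Step 3: t₁/₂ = 0.6931/0.373 = 1.858 hr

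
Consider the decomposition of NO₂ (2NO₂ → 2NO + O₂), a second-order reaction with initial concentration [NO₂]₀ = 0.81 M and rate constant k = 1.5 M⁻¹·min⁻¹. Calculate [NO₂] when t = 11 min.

0.05639 M

Step 1: For a second-order reaction: 1/[NO₂] = 1/[NO₂]₀ + kt
Step 2: 1/[NO₂] = 1/0.81 + 1.5 × 11
Step 3: 1/[NO₂] = 1.235 + 16.5 = 17.73
Step 4: [NO₂] = 1/17.73 = 0.05639 M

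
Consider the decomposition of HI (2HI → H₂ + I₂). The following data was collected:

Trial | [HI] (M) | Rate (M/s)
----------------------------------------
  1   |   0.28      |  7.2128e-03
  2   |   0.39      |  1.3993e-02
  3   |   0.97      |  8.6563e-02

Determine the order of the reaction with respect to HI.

second order (2)

Step 1: Compare trials to find order n where rate₂/rate₁ = ([HI]₂/[HI]₁)^n
Step 2: rate₂/rate₁ = 1.3993e-02/7.2128e-03 = 1.94
Step 3: [HI]₂/[HI]₁ = 0.39/0.28 = 1.393
Step 4: n = ln(1.94)/ln(1.393) = 2.00 ≈ 2
Step 5: The reaction is second order in HI.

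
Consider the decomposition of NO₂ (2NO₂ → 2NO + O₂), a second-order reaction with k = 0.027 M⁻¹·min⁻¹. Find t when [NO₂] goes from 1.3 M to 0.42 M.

59.69 min

Step 1: For second-order: t = (1/[NO₂] - 1/[NO₂]₀)/k
Step 2: t = (1/0.42 - 1/1.3)/0.027
Step 3: t = (2.381 - 0.7692)/0.027
Step 4: t = 1.612/0.027 = 59.69 min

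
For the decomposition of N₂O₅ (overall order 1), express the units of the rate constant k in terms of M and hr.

hr⁻¹

Step 1: For overall order n, rate = k × (concentration)^n.
Step 2: Rate has units M·hr⁻¹; concentration term has units M^1.
Step 3: k = rate / (concentration)^n, so units of k = M^(1-1)·hr⁻¹ = hr⁻¹.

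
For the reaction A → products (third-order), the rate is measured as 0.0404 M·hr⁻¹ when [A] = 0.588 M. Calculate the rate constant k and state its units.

0.1987 M⁻²·hr⁻¹

Step 1: rate = k[A]^3, so k = rate / [A]^3.
Step 2: k = 0.0404 / (0.588)^3 = 0.0404 / 0.2033.
Step 3: k = 0.1987 M⁻²·hr⁻¹.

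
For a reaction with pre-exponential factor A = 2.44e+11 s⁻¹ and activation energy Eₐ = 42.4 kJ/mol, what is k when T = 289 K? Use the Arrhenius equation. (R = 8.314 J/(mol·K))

5.29e+03 s⁻¹

Step 1: Use the Arrhenius equation: k = A × exp(-Eₐ/RT)
Step 2: Convert Eₐ to J/mol: 42.4 kJ/mol = 42400 J/mol
Step 3: Calculate the exponent: -Eₐ/(RT) = -42400/(8.314 × 289) = -17.64648
Step 4: k = 2.44e+11 × exp(-17.64648)
Step 5: k = 2.44e+11 × 2.16886e-08 = 5.2920e+03 s⁻¹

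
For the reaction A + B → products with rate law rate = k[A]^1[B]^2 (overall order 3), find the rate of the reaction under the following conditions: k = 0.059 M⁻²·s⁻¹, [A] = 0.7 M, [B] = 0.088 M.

0.0003198 M/s

Step 1: The rate law is rate = k[A]^1[B]^2, overall order = 1+2 = 3
Step 2: Substitute values: rate = 0.059 × (0.7)^1 × (0.088)^2
Step 3: rate = 0.059 × 0.7 × 0.007744 = 0.000319827 M/s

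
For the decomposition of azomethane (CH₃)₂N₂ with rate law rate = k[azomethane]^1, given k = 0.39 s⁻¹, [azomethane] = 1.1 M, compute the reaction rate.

0.429 M/s

Step 1: Identify the rate law: rate = k[azomethane]^1
Step 2: Substitute values: rate = 0.39 × (1.1)^1
Step 3: Calculate: rate = 0.39 × 1.1 = 0.429 M/s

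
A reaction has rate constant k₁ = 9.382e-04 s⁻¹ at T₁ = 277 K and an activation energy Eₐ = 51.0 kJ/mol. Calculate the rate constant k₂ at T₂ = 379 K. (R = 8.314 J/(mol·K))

3.636e-01 s⁻¹

Step 1: Use the two-temperature Arrhenius form: ln(k₂/k₁) = -Eₐ/R × (1/T₂ - 1/T₁)
Step 2: Convert Eₐ to J/mol: 51.0 kJ/mol = 51000 J/mol
Step 3: 1/T₂ - 1/T₁ = 1/379 - 1/277 = -9.715859e-04 K⁻¹
Step 4: ln(k₂/k₁) = -51000/8.314 × -9.715859e-04 = 5.95993
Step 5: k₂ = k₁ × exp(5.95993) = 9.382e-04 × 3.87583e+02 = 3.636e-01 s⁻¹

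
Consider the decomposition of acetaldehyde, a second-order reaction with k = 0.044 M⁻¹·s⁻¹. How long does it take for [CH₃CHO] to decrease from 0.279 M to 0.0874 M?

178.6 s

Step 1: For second-order: t = (1/[CH₃CHO] - 1/[CH₃CHO]₀)/k
Step 2: t = (1/0.0874 - 1/0.279)/0.044
Step 3: t = (11.44 - 3.584)/0.044
Step 4: t = 7.857/0.044 = 178.6 s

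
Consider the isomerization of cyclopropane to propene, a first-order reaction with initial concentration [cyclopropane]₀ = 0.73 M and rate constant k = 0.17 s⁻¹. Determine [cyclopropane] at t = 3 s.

0.4384 M

Step 1: For a first-order reaction: [cyclopropane] = [cyclopropane]₀ × e^(-kt)
Step 2: [cyclopropane] = 0.73 × e^(-0.17 × 3)
Step 3: [cyclopropane] = 0.73 × e^(-0.51)
Step 4: [cyclopropane] = 0.73 × 0.600496 = 0.4384 M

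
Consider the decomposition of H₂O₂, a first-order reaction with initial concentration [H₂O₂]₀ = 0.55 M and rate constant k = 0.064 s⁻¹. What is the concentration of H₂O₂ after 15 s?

0.2106 M

Step 1: For a first-order reaction: [H₂O₂] = [H₂O₂]₀ × e^(-kt)
Step 2: [H₂O₂] = 0.55 × e^(-0.064 × 15)
Step 3: [H₂O₂] = 0.55 × e^(-0.96)
Step 4: [H₂O₂] = 0.55 × 0.382893 = 0.2106 M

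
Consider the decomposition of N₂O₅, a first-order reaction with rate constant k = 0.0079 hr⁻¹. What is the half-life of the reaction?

87.74 hr

Step 1: For a first-order reaction, t₁/₂ = ln(2)/k
Step 2: t₁/₂ = ln(2)/0.0079
Step 3: t₁/₂ = 0.6931/0.0079 = 87.74 hr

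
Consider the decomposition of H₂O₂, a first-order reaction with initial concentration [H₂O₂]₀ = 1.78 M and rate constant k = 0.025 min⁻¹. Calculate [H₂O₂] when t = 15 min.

1.223 M

Step 1: For a first-order reaction: [H₂O₂] = [H₂O₂]₀ × e^(-kt)
Step 2: [H₂O₂] = 1.78 × e^(-0.025 × 15)
Step 3: [H₂O₂] = 1.78 × e^(-0.375)
Step 4: [H₂O₂] = 1.78 × 0.687289 = 1.223 M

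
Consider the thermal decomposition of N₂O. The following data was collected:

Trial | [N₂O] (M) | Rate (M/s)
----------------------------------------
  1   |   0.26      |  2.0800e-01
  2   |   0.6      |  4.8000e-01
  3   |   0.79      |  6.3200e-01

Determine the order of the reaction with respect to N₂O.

first order (1)

Step 1: Compare trials to find order n where rate₂/rate₁ = ([N₂O]₂/[N₂O]₁)^n
Step 2: rate₂/rate₁ = 4.8000e-01/2.0800e-01 = 2.308
Step 3: [N₂O]₂/[N₂O]₁ = 0.6/0.26 = 2.308
Step 4: n = ln(2.308)/ln(2.308) = 1.00 ≈ 1
Step 5: The reaction is first order in N₂O.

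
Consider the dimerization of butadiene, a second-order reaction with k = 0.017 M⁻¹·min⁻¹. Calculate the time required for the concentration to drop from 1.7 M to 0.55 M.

72.35 min

Step 1: For second-order: t = (1/[C₄H₆] - 1/[C₄H₆]₀)/k
Step 2: t = (1/0.55 - 1/1.7)/0.017
Step 3: t = (1.818 - 0.5882)/0.017
Step 4: t = 1.23/0.017 = 72.35 min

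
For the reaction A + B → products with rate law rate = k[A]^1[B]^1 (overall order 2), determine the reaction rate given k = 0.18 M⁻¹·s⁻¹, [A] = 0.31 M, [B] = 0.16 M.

0.008928 M/s

Step 1: The rate law is rate = k[A]^1[B]^1, overall order = 1+1 = 2
Step 2: Substitute values: rate = 0.18 × (0.31)^1 × (0.16)^1
Step 3: rate = 0.18 × 0.31 × 0.16 = 0.008928 M/s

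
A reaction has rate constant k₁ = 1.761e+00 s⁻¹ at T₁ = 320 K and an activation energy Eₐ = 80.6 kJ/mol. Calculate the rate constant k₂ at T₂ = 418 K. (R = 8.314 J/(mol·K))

2.140e+03 s⁻¹

Step 1: Use the two-temperature Arrhenius form: ln(k₂/k₁) = -Eₐ/R × (1/T₂ - 1/T₁)
Step 2: Convert Eₐ to J/mol: 80.6 kJ/mol = 80600 J/mol
Step 3: 1/T₂ - 1/T₁ = 1/418 - 1/320 = -7.326555e-04 K⁻¹
Step 4: ln(k₂/k₁) = -80600/8.314 × -7.326555e-04 = 7.10272
Step 5: k₂ = k₁ × exp(7.10272) = 1.761e+00 × 1.21527e+03 = 2.140e+03 s⁻¹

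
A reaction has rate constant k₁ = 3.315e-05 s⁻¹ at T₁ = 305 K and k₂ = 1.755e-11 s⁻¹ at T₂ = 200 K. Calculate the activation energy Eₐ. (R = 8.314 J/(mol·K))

69.8 kJ/mol

Step 1: Use the two-temperature Arrhenius form: ln(k₂/k₁) = -Eₐ/R × (1/T₂ - 1/T₁)
Step 2: ln(k₂/k₁) = ln(1.755e-11/3.315e-05) = ln(5.29412e-07) = -14.4515
Step 3: 1/T₂ - 1/T₁ = 1/200 - 1/305 = 1.721311e-03 K⁻¹
Step 4: Eₐ = -R × ln(k₂/k₁) / (1/T₂ - 1/T₁) = -8.314 × -14.4515 / 1.721311e-03
Step 5: Eₐ = 6.9801e+04 J/mol = 69.8 kJ/mol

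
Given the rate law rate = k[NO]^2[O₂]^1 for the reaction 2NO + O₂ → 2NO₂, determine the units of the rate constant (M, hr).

M⁻²·hr⁻¹

Step 1: Overall order = 2 + 1 = 3.
Step 2: rate has units M·hr⁻¹; [NO]^2[O₂]^1 has units M^3.
Step 3: k = rate/([NO]^2[O₂]^1), so units of k = M^(1-3)·hr⁻¹ = M⁻²·hr⁻¹.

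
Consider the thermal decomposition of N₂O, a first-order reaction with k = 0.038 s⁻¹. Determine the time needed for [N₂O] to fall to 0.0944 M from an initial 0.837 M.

57.43 s

Step 1: For first-order: t = ln([N₂O]₀/[N₂O])/k
Step 2: t = ln(0.837/0.0944)/0.038
Step 3: t = ln(8.867)/0.038
Step 4: t = 2.182/0.038 = 57.43 s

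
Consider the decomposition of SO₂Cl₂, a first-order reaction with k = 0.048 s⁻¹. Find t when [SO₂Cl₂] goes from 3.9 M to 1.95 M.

14.44 s

Step 1: For first-order: t = ln([SO₂Cl₂]₀/[SO₂Cl₂])/k
Step 2: t = ln(3.9/1.95)/0.048
Step 3: t = ln(2)/0.048
Step 4: t = 0.6931/0.048 = 14.44 s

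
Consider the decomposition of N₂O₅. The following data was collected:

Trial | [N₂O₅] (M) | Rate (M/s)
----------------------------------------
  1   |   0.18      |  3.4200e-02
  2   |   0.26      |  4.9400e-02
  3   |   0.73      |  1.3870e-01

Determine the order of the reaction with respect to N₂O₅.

first order (1)

Step 1: Compare trials to find order n where rate₂/rate₁ = ([N₂O₅]₂/[N₂O₅]₁)^n
Step 2: rate₂/rate₁ = 4.9400e-02/3.4200e-02 = 1.444
Step 3: [N₂O₅]₂/[N₂O₅]₁ = 0.26/0.18 = 1.444
Step 4: n = ln(1.444)/ln(1.444) = 1.00 ≈ 1
Step 5: The reaction is first order in N₂O₅.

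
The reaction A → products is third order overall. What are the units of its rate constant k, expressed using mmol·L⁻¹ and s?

(mmol·L⁻¹)⁻²·s⁻¹

Step 1: For overall order n, rate = k × (concentration)^n.
Step 2: Rate has units mmol·L⁻¹·s⁻¹; concentration term has units (mmol·L⁻¹)^3.
Step 3: k = rate / (concentration)^n, so units of k = (mmol·L⁻¹)^(1-3)·s⁻¹ = (mmol·L⁻¹)⁻²·s⁻¹.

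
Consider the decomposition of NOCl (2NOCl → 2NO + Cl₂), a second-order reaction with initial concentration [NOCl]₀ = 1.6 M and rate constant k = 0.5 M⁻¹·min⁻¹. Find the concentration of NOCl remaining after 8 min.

0.2162 M

Step 1: For a second-order reaction: 1/[NOCl] = 1/[NOCl]₀ + kt
Step 2: 1/[NOCl] = 1/1.6 + 0.5 × 8
Step 3: 1/[NOCl] = 0.625 + 4 = 4.625
Step 4: [NOCl] = 1/4.625 = 0.2162 M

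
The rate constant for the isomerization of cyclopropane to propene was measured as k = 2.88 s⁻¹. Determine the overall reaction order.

first order (1)

Step 1: The units of k for an nth-order reaction are (concentration)^(1-n)·(time)⁻¹.
Step 2: Here k has units s⁻¹, so the concentration exponent is 0.
Step 3: 1 - n = 0 ⇒ n = 1. The reaction is first order.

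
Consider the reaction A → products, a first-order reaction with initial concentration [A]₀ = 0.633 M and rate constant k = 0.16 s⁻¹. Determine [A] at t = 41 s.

0.0008963 M

Step 1: For a first-order reaction: [A] = [A]₀ × e^(-kt)
Step 2: [A] = 0.633 × e^(-0.16 × 41)
Step 3: [A] = 0.633 × e^(-6.56)
Step 4: [A] = 0.633 × 0.00141589 = 0.0008963 M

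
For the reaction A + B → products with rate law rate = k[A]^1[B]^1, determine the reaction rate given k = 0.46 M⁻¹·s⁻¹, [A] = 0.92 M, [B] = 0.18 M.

0.07618 M/s

Step 1: The rate law is rate = k[A]^1[B]^1
Step 2: Substitute: rate = 0.46 × (0.92)^1 × (0.18)^1
Step 3: rate = 0.46 × 0.92 × 0.18 = 0.076176 M/s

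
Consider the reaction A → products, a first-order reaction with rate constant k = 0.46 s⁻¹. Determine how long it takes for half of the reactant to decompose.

1.507 s

Step 1: For a first-order reaction, t₁/₂ = ln(2)/k
Step 2: t₁/₂ = ln(2)/0.46
Step 3: t₁/₂ = 0.6931/0.46 = 1.507 s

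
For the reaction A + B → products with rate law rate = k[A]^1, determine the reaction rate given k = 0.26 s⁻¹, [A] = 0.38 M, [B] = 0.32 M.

0.0988 M/s

Step 1: The rate law is rate = k[A]^1
Step 2: Note that the rate does not depend on [B] (zero order in B).
Step 3: rate = 0.26 × (0.38)^1 = 0.0988 M/s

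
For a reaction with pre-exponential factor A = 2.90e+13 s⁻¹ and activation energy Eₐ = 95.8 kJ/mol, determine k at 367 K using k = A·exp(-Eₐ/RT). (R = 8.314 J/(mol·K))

6.71e-01 s⁻¹

Step 1: Use the Arrhenius equation: k = A × exp(-Eₐ/RT)
Step 2: Convert Eₐ to J/mol: 95.8 kJ/mol = 95800 J/mol
Step 3: Calculate the exponent: -Eₐ/(RT) = -95800/(8.314 × 367) = -31.39709
Step 4: k = 2.90e+13 × exp(-31.39709)
Step 5: k = 2.90e+13 × 2.31429e-14 = 6.7114e-01 s⁻¹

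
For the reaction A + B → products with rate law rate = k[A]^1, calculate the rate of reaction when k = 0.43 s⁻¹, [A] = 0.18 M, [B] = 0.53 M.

0.0774 M/s

Step 1: The rate law is rate = k[A]^1
Step 2: Note that the rate does not depend on [B] (zero order in B).
Step 3: rate = 0.43 × (0.18)^1 = 0.0774 M/s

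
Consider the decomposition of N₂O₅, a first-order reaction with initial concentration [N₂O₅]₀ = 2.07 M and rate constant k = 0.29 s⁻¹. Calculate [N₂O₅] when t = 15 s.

0.02672 M

Step 1: For a first-order reaction: [N₂O₅] = [N₂O₅]₀ × e^(-kt)
Step 2: [N₂O₅] = 2.07 × e^(-0.29 × 15)
Step 3: [N₂O₅] = 2.07 × e^(-4.35)
Step 4: [N₂O₅] = 2.07 × 0.0129068 = 0.02672 M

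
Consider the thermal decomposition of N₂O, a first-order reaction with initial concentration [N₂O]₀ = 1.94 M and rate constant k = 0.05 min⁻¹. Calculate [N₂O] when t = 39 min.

0.276 M

Step 1: For a first-order reaction: [N₂O] = [N₂O]₀ × e^(-kt)
Step 2: [N₂O] = 1.94 × e^(-0.05 × 39)
Step 3: [N₂O] = 1.94 × e^(-1.95)
Step 4: [N₂O] = 1.94 × 0.142274 = 0.276 M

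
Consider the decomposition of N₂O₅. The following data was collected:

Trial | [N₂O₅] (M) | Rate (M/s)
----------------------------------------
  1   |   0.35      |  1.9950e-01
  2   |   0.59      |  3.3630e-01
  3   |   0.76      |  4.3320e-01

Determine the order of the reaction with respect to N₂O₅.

first order (1)

Step 1: Compare trials to find order n where rate₂/rate₁ = ([N₂O₅]₂/[N₂O₅]₁)^n
Step 2: rate₂/rate₁ = 3.3630e-01/1.9950e-01 = 1.686
Step 3: [N₂O₅]₂/[N₂O₅]₁ = 0.59/0.35 = 1.686
Step 4: n = ln(1.686)/ln(1.686) = 1.00 ≈ 1
Step 5: The reaction is first order in N₂O₅.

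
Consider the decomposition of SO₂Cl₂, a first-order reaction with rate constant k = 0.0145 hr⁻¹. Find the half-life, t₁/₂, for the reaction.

47.8 hr

Step 1: For a first-order reaction, t₁/₂ = ln(2)/k
Step 2: t₁/₂ = ln(2)/0.0145
Step 3: t₁/₂ = 0.6931/0.0145 = 47.8 hr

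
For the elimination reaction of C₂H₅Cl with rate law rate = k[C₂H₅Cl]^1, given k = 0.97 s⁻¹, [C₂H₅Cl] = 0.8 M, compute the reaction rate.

0.776 M/s

Step 1: Identify the rate law: rate = k[C₂H₅Cl]^1
Step 2: Substitute values: rate = 0.97 × (0.8)^1
Step 3: Calculate: rate = 0.97 × 0.8 = 0.776 M/s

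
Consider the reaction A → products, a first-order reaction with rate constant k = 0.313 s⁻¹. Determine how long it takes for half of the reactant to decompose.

2.215 s

Step 1: For a first-order reaction, t₁/₂ = ln(2)/k
Step 2: t₁/₂ = ln(2)/0.313
Step 3: t₁/₂ = 0.6931/0.313 = 2.215 s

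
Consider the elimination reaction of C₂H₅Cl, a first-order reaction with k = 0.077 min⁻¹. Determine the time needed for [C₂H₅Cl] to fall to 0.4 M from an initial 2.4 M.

23.27 min

Step 1: For first-order: t = ln([C₂H₅Cl]₀/[C₂H₅Cl])/k
Step 2: t = ln(2.4/0.4)/0.077
Step 3: t = ln(6)/0.077
Step 4: t = 1.792/0.077 = 23.27 min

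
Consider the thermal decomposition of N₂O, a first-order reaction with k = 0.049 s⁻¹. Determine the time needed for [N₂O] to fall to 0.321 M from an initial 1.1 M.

25.14 s

Step 1: For first-order: t = ln([N₂O]₀/[N₂O])/k
Step 2: t = ln(1.1/0.321)/0.049
Step 3: t = ln(3.427)/0.049
Step 4: t = 1.232/0.049 = 25.14 s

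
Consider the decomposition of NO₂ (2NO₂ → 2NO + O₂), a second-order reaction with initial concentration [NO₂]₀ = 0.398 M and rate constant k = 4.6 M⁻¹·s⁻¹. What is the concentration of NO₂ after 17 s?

0.01239 M

Step 1: For a second-order reaction: 1/[NO₂] = 1/[NO₂]₀ + kt
Step 2: 1/[NO₂] = 1/0.398 + 4.6 × 17
Step 3: 1/[NO₂] = 2.513 + 78.2 = 80.71
Step 4: [NO₂] = 1/80.71 = 0.01239 M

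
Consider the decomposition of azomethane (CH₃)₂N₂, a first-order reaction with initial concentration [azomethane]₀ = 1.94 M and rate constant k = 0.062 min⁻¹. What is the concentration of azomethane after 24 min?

0.4381 M

Step 1: For a first-order reaction: [azomethane] = [azomethane]₀ × e^(-kt)
Step 2: [azomethane] = 1.94 × e^(-0.062 × 24)
Step 3: [azomethane] = 1.94 × e^(-1.488)
Step 4: [azomethane] = 1.94 × 0.225824 = 0.4381 M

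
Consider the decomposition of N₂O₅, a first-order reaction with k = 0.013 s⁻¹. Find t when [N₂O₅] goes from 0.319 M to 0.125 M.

72.07 s

Step 1: For first-order: t = ln([N₂O₅]₀/[N₂O₅])/k
Step 2: t = ln(0.319/0.125)/0.013
Step 3: t = ln(2.552)/0.013
Step 4: t = 0.9369/0.013 = 72.07 s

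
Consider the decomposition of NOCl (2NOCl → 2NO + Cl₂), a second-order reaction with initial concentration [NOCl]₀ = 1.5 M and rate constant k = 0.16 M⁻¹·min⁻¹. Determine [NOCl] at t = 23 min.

0.2301 M

Step 1: For a second-order reaction: 1/[NOCl] = 1/[NOCl]₀ + kt
Step 2: 1/[NOCl] = 1/1.5 + 0.16 × 23
Step 3: 1/[NOCl] = 0.6667 + 3.68 = 4.347
Step 4: [NOCl] = 1/4.347 = 0.2301 M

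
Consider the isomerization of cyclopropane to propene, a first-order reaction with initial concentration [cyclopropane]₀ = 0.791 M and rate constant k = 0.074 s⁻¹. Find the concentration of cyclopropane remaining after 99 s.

0.0005206 M

Step 1: For a first-order reaction: [cyclopropane] = [cyclopropane]₀ × e^(-kt)
Step 2: [cyclopropane] = 0.791 × e^(-0.074 × 99)
Step 3: [cyclopropane] = 0.791 × e^(-7.326)
Step 4: [cyclopropane] = 0.791 × 0.000658201 = 0.0005206 M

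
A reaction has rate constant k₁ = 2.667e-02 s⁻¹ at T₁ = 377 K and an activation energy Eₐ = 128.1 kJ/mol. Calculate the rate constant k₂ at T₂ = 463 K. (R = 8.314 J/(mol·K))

5.283e+01 s⁻¹

Step 1: Use the two-temperature Arrhenius form: ln(k₂/k₁) = -Eₐ/R × (1/T₂ - 1/T₁)
Step 2: Convert Eₐ to J/mol: 128.1 kJ/mol = 128100 J/mol
Step 3: 1/T₂ - 1/T₁ = 1/463 - 1/377 = -4.926927e-04 K⁻¹
Step 4: ln(k₂/k₁) = -128100/8.314 × -4.926927e-04 = 7.59128
Step 5: k₂ = k₁ × exp(7.59128) = 2.667e-02 × 1.98085e+03 = 5.283e+01 s⁻¹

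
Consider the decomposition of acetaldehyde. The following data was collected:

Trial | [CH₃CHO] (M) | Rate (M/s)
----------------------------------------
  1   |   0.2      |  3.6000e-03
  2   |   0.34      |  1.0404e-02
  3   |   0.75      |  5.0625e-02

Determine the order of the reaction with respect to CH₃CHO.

second order (2)

Step 1: Compare trials to find order n where rate₂/rate₁ = ([CH₃CHO]₂/[CH₃CHO]₁)^n
Step 2: rate₂/rate₁ = 1.0404e-02/3.6000e-03 = 2.89
Step 3: [CH₃CHO]₂/[CH₃CHO]₁ = 0.34/0.2 = 1.7
Step 4: n = ln(2.89)/ln(1.7) = 2.00 ≈ 2
Step 5: The reaction is second order in CH₃CHO.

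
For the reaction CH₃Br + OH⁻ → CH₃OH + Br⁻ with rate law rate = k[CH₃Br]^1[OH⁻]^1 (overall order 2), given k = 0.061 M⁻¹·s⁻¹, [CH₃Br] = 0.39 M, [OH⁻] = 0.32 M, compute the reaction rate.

0.007613 M/s

Step 1: The rate law is rate = k[CH₃Br]^1[OH⁻]^1, overall order = 1+1 = 2
Step 2: Substitute values: rate = 0.061 × (0.39)^1 × (0.32)^1
Step 3: rate = 0.061 × 0.39 × 0.32 = 0.0076128 M/s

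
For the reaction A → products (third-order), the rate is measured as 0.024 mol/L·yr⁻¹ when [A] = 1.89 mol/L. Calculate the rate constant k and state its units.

0.003555 (mol/L)⁻²·yr⁻¹

Step 1: rate = k[A]^3, so k = rate / [A]^3.
Step 2: k = 0.024 / (1.89)^3 = 0.024 / 6.751.
Step 3: k = 0.003555 (mol/L)⁻²·yr⁻¹.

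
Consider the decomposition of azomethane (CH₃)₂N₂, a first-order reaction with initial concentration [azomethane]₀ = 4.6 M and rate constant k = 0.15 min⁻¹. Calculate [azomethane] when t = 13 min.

0.6545 M

Step 1: For a first-order reaction: [azomethane] = [azomethane]₀ × e^(-kt)
Step 2: [azomethane] = 4.6 × e^(-0.15 × 13)
Step 3: [azomethane] = 4.6 × e^(-1.95)
Step 4: [azomethane] = 4.6 × 0.142274 = 0.6545 M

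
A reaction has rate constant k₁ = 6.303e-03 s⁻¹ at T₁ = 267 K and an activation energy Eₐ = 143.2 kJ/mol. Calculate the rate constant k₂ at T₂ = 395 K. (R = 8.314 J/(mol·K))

7.554e+06 s⁻¹

Step 1: Use the two-temperature Arrhenius form: ln(k₂/k₁) = -Eₐ/R × (1/T₂ - 1/T₁)
Step 2: Convert Eₐ to J/mol: 143.2 kJ/mol = 143200 J/mol
Step 3: 1/T₂ - 1/T₁ = 1/395 - 1/267 = -1.213673e-03 K⁻¹
Step 4: ln(k₂/k₁) = -143200/8.314 × -1.213673e-03 = 20.90425
Step 5: k₂ = k₁ × exp(20.90425) = 6.303e-03 × 1.19840e+09 = 7.554e+06 s⁻¹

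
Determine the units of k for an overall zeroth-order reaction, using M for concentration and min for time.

M·min⁻¹

Step 1: For overall order n, rate = k × (concentration)^n.
Step 2: Rate has units M·min⁻¹; concentration term has units M^0.
Step 3: k = rate / (concentration)^n, so units of k = M^(1-0)·min⁻¹ = M·min⁻¹.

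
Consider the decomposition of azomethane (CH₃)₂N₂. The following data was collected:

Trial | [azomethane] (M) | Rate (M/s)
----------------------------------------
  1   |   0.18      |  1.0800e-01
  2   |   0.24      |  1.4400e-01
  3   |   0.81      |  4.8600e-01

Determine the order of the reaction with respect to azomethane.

first order (1)

Step 1: Compare trials to find order n where rate₂/rate₁ = ([azomethane]₂/[azomethane]₁)^n
Step 2: rate₂/rate₁ = 1.4400e-01/1.0800e-01 = 1.333
Step 3: [azomethane]₂/[azomethane]₁ = 0.24/0.18 = 1.333
Step 4: n = ln(1.333)/ln(1.333) = 1.00 ≈ 1
Step 5: The reaction is first order in azomethane.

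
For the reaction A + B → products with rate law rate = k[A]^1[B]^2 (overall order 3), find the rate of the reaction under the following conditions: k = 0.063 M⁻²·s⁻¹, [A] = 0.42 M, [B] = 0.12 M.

0.000381 M/s

Step 1: The rate law is rate = k[A]^1[B]^2, overall order = 1+2 = 3
Step 2: Substitute values: rate = 0.063 × (0.42)^1 × (0.12)^2
Step 3: rate = 0.063 × 0.42 × 0.0144 = 0.000381024 M/s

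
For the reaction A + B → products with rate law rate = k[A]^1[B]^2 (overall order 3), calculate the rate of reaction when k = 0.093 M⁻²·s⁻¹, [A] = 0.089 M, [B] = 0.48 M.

0.001907 M/s

Step 1: The rate law is rate = k[A]^1[B]^2, overall order = 1+2 = 3
Step 2: Substitute values: rate = 0.093 × (0.089)^1 × (0.48)^2
Step 3: rate = 0.093 × 0.089 × 0.2304 = 0.00190702 M/s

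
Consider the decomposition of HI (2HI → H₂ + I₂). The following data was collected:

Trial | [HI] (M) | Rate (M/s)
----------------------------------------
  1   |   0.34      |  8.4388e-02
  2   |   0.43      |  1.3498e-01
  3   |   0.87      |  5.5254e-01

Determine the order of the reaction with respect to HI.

second order (2)

Step 1: Compare trials to find order n where rate₂/rate₁ = ([HI]₂/[HI]₁)^n
Step 2: rate₂/rate₁ = 1.3498e-01/8.4388e-02 = 1.599
Step 3: [HI]₂/[HI]₁ = 0.43/0.34 = 1.265
Step 4: n = ln(1.599)/ln(1.265) = 2.00 ≈ 2
Step 5: The reaction is second order in HI.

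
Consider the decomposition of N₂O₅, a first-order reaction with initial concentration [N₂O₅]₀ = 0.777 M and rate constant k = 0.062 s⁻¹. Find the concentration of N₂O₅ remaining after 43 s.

0.05402 M

Step 1: For a first-order reaction: [N₂O₅] = [N₂O₅]₀ × e^(-kt)
Step 2: [N₂O₅] = 0.777 × e^(-0.062 × 43)
Step 3: [N₂O₅] = 0.777 × e^(-2.666)
Step 4: [N₂O₅] = 0.777 × 0.0695298 = 0.05402 M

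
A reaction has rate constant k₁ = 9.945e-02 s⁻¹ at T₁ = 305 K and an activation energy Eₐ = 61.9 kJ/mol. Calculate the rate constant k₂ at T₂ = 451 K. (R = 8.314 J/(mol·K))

2.689e+02 s⁻¹

Step 1: Use the two-temperature Arrhenius form: ln(k₂/k₁) = -Eₐ/R × (1/T₂ - 1/T₁)
Step 2: Convert Eₐ to J/mol: 61.9 kJ/mol = 61900 J/mol
Step 3: 1/T₂ - 1/T₁ = 1/451 - 1/305 = -1.061394e-03 K⁻¹
Step 4: ln(k₂/k₁) = -61900/8.314 × -1.061394e-03 = 7.90237
Step 5: k₂ = k₁ × exp(7.90237) = 9.945e-02 × 2.70368e+03 = 2.689e+02 s⁻¹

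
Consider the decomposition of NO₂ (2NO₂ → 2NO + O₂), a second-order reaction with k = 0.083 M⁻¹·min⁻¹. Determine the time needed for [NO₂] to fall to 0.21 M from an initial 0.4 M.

27.25 min

Step 1: For second-order: t = (1/[NO₂] - 1/[NO₂]₀)/k
Step 2: t = (1/0.21 - 1/0.4)/0.083
Step 3: t = (4.762 - 2.5)/0.083
Step 4: t = 2.262/0.083 = 27.25 min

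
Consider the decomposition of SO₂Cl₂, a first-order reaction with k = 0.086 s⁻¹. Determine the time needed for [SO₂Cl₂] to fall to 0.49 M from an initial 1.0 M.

8.295 s

Step 1: For first-order: t = ln([SO₂Cl₂]₀/[SO₂Cl₂])/k
Step 2: t = ln(1.0/0.49)/0.086
Step 3: t = ln(2.041)/0.086
Step 4: t = 0.7133/0.086 = 8.295 s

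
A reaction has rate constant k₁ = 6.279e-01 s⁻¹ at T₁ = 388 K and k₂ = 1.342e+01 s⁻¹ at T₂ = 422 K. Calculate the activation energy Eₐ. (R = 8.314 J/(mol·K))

122.6 kJ/mol

Step 1: Use the two-temperature Arrhenius form: ln(k₂/k₁) = -Eₐ/R × (1/T₂ - 1/T₁)
Step 2: ln(k₂/k₁) = ln(1.342e+01/6.279e-01) = ln(21.3728) = 3.06212
Step 3: 1/T₂ - 1/T₁ = 1/422 - 1/388 = -2.076513e-04 K⁻¹
Step 4: Eₐ = -R × ln(k₂/k₁) / (1/T₂ - 1/T₁) = -8.314 × 3.06212 / -2.076513e-04
Step 5: Eₐ = 1.2260e+05 J/mol = 122.6 kJ/mol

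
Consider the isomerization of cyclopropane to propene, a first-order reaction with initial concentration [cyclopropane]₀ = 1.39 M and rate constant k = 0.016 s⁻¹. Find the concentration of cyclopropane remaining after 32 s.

0.833 M

Step 1: For a first-order reaction: [cyclopropane] = [cyclopropane]₀ × e^(-kt)
Step 2: [cyclopropane] = 1.39 × e^(-0.016 × 32)
Step 3: [cyclopropane] = 1.39 × e^(-0.512)
Step 4: [cyclopropane] = 1.39 × 0.599296 = 0.833 M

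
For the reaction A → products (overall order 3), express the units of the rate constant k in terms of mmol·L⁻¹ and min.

(mmol·L⁻¹)⁻²·min⁻¹

Step 1: For overall order n, rate = k × (concentration)^n.
Step 2: Rate has units mmol·L⁻¹·min⁻¹; concentration term has units (mmol·L⁻¹)^3.
Step 3: k = rate / (concentration)^n, so units of k = (mmol·L⁻¹)^(1-3)·min⁻¹ = (mmol·L⁻¹)⁻²·min⁻¹.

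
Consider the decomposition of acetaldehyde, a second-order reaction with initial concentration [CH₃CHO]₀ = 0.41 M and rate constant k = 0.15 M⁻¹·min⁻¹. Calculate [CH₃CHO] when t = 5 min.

0.3136 M

Step 1: For a second-order reaction: 1/[CH₃CHO] = 1/[CH₃CHO]₀ + kt
Step 2: 1/[CH₃CHO] = 1/0.41 + 0.15 × 5
Step 3: 1/[CH₃CHO] = 2.439 + 0.75 = 3.189
Step 4: [CH₃CHO] = 1/3.189 = 0.3136 M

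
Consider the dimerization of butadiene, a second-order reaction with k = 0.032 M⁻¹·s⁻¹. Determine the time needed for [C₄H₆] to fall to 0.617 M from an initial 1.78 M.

33.09 s

Step 1: For second-order: t = (1/[C₄H₆] - 1/[C₄H₆]₀)/k
Step 2: t = (1/0.617 - 1/1.78)/0.032
Step 3: t = (1.621 - 0.5618)/0.032
Step 4: t = 1.059/0.032 = 33.09 s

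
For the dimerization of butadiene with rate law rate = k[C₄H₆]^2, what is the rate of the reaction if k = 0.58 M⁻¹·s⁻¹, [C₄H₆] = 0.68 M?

0.2682 M/s

Step 1: Identify the rate law: rate = k[C₄H₆]^2
Step 2: Substitute values: rate = 0.58 × (0.68)^2
Step 3: Calculate: rate = 0.58 × 0.4624 = 0.268192 M/s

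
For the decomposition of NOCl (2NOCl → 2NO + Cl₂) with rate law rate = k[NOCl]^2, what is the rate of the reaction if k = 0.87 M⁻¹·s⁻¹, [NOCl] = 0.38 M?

0.1256 M/s

Step 1: Identify the rate law: rate = k[NOCl]^2
Step 2: Substitute values: rate = 0.87 × (0.38)^2
Step 3: Calculate: rate = 0.87 × 0.1444 = 0.125628 M/s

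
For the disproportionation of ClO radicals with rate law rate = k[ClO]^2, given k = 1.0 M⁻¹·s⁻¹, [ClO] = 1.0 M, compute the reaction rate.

1 M/s

Step 1: Identify the rate law: rate = k[ClO]^2
Step 2: Substitute values: rate = 1.0 × (1.0)^2
Step 3: Calculate: rate = 1.0 × 1 = 1 M/s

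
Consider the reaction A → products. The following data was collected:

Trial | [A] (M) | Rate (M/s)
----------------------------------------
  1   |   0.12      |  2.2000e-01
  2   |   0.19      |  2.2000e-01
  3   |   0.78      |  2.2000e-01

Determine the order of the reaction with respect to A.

zeroth order (0)

Step 1: Compare trials - when concentration changes, rate stays constant.
Step 2: rate₂/rate₁ = 2.2000e-01/2.2000e-01 = 1
Step 3: [A]₂/[A]₁ = 0.19/0.12 = 1.583
Step 4: Since rate ratio ≈ (conc ratio)^0, the reaction is zeroth order.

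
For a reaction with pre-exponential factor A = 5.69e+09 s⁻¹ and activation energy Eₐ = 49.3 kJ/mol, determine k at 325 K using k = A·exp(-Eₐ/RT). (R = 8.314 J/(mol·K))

6.78e+01 s⁻¹

Step 1: Use the Arrhenius equation: k = A × exp(-Eₐ/RT)
Step 2: Convert Eₐ to J/mol: 49.3 kJ/mol = 49300 J/mol
Step 3: Calculate the exponent: -Eₐ/(RT) = -49300/(8.314 × 325) = -18.24541
Step 4: k = 5.69e+09 × exp(-18.24541)
Step 5: k = 5.69e+09 × 1.19157e-08 = 6.7800e+01 s⁻¹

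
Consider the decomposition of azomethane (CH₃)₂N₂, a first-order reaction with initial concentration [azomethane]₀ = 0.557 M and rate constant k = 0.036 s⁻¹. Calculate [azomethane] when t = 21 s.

0.2615 M

Step 1: For a first-order reaction: [azomethane] = [azomethane]₀ × e^(-kt)
Step 2: [azomethane] = 0.557 × e^(-0.036 × 21)
Step 3: [azomethane] = 0.557 × e^(-0.756)
Step 4: [azomethane] = 0.557 × 0.469541 = 0.2615 M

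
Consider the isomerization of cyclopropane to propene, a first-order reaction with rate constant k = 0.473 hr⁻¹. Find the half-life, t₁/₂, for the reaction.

1.465 hr

Step 1: For a first-order reaction, t₁/₂ = ln(2)/k
Step 2: t₁/₂ = ln(2)/0.473
Step 3: t₁/₂ = 0.6931/0.473 = 1.465 hr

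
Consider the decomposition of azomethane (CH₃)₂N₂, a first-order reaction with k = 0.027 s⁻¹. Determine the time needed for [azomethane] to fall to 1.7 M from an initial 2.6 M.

15.74 s

Step 1: For first-order: t = ln([azomethane]₀/[azomethane])/k
Step 2: t = ln(2.6/1.7)/0.027
Step 3: t = ln(1.529)/0.027
Step 4: t = 0.4249/0.027 = 15.74 s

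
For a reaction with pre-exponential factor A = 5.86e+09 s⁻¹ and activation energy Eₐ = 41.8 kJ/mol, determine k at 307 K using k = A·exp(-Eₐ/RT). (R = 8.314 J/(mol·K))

4.52e+02 s⁻¹

Step 1: Use the Arrhenius equation: k = A × exp(-Eₐ/RT)
Step 2: Convert Eₐ to J/mol: 41.8 kJ/mol = 41800 J/mol
Step 3: Calculate the exponent: -Eₐ/(RT) = -41800/(8.314 × 307) = -16.37676
Step 4: k = 5.86e+09 × exp(-16.37676)
Step 5: k = 5.86e+09 × 7.72082e-08 = 4.5244e+02 s⁻¹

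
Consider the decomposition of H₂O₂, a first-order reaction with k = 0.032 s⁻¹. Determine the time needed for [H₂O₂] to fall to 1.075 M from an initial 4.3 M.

43.32 s

Step 1: For first-order: t = ln([H₂O₂]₀/[H₂O₂])/k
Step 2: t = ln(4.3/1.075)/0.032
Step 3: t = ln(4)/0.032
Step 4: t = 1.386/0.032 = 43.32 s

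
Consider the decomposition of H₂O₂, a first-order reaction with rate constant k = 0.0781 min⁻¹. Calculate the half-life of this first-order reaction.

8.875 min

Step 1: For a first-order reaction, t₁/₂ = ln(2)/k
Step 2: t₁/₂ = ln(2)/0.0781
Step 3: t₁/₂ = 0.6931/0.0781 = 8.875 min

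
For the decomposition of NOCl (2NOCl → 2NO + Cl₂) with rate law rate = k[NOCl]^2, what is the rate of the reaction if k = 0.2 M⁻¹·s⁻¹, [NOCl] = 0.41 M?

0.03362 M/s

Step 1: Identify the rate law: rate = k[NOCl]^2
Step 2: Substitute values: rate = 0.2 × (0.41)^2
Step 3: Calculate: rate = 0.2 × 0.1681 = 0.03362 M/s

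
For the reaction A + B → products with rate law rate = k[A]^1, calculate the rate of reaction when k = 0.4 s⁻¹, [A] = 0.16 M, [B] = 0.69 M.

0.064 M/s

Step 1: The rate law is rate = k[A]^1
Step 2: Note that the rate does not depend on [B] (zero order in B).
Step 3: rate = 0.4 × (0.16)^1 = 0.064 M/s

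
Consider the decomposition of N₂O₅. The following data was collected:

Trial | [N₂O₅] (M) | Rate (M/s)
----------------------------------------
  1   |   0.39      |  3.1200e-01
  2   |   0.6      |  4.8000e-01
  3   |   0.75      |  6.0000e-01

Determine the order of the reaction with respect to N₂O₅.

first order (1)

Step 1: Compare trials to find order n where rate₂/rate₁ = ([N₂O₅]₂/[N₂O₅]₁)^n
Step 2: rate₂/rate₁ = 4.8000e-01/3.1200e-01 = 1.538
Step 3: [N₂O₅]₂/[N₂O₅]₁ = 0.6/0.39 = 1.538
Step 4: n = ln(1.538)/ln(1.538) = 1.00 ≈ 1
Step 5: The reaction is first order in N₂O₅.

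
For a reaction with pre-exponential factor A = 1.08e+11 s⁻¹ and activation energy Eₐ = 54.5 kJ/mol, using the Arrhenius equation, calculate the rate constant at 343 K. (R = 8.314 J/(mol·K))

5.41e+02 s⁻¹

Step 1: Use the Arrhenius equation: k = A × exp(-Eₐ/RT)
Step 2: Convert Eₐ to J/mol: 54.5 kJ/mol = 54500 J/mol
Step 3: Calculate the exponent: -Eₐ/(RT) = -54500/(8.314 × 343) = -19.11139
Step 4: k = 1.08e+11 × exp(-19.11139)
Step 5: k = 1.08e+11 × 5.01220e-09 = 5.4132e+02 s⁻¹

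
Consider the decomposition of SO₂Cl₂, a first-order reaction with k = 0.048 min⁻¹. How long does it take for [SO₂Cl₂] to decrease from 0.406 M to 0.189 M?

15.93 min

Step 1: For first-order: t = ln([SO₂Cl₂]₀/[SO₂Cl₂])/k
Step 2: t = ln(0.406/0.189)/0.048
Step 3: t = ln(2.148)/0.048
Step 4: t = 0.7646/0.048 = 15.93 min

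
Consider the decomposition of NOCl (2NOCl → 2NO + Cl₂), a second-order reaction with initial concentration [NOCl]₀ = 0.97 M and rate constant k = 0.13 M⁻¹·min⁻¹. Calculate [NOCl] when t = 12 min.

0.386 M

Step 1: For a second-order reaction: 1/[NOCl] = 1/[NOCl]₀ + kt
Step 2: 1/[NOCl] = 1/0.97 + 0.13 × 12
Step 3: 1/[NOCl] = 1.031 + 1.56 = 2.591
Step 4: [NOCl] = 1/2.591 = 0.386 M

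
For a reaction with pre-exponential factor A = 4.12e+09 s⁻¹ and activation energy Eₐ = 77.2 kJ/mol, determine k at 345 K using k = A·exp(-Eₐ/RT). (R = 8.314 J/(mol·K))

8.43e-03 s⁻¹

Step 1: Use the Arrhenius equation: k = A × exp(-Eₐ/RT)
Step 2: Convert Eₐ to J/mol: 77.2 kJ/mol = 77200 J/mol
Step 3: Calculate the exponent: -Eₐ/(RT) = -77200/(8.314 × 345) = -26.91462
Step 4: k = 4.12e+09 × exp(-26.91462)
Step 5: k = 4.12e+09 × 2.04705e-12 = 8.4338e-03 s⁻¹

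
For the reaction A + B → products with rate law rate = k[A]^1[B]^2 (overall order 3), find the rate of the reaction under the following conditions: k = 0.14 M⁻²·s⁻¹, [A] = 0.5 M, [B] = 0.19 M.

0.002527 M/s

Step 1: The rate law is rate = k[A]^1[B]^2, overall order = 1+2 = 3
Step 2: Substitute values: rate = 0.14 × (0.5)^1 × (0.19)^2
Step 3: rate = 0.14 × 0.5 × 0.0361 = 0.002527 M/s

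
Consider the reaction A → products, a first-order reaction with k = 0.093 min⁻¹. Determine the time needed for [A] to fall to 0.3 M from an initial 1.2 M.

14.91 min

Step 1: For first-order: t = ln([A]₀/[A])/k
Step 2: t = ln(1.2/0.3)/0.093
Step 3: t = ln(4)/0.093
Step 4: t = 1.386/0.093 = 14.91 min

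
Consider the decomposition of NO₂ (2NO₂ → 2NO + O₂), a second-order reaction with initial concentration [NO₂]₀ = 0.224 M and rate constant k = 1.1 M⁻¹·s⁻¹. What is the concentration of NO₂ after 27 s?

0.02927 M

Step 1: For a second-order reaction: 1/[NO₂] = 1/[NO₂]₀ + kt
Step 2: 1/[NO₂] = 1/0.224 + 1.1 × 27
Step 3: 1/[NO₂] = 4.464 + 29.7 = 34.16
Step 4: [NO₂] = 1/34.16 = 0.02927 M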